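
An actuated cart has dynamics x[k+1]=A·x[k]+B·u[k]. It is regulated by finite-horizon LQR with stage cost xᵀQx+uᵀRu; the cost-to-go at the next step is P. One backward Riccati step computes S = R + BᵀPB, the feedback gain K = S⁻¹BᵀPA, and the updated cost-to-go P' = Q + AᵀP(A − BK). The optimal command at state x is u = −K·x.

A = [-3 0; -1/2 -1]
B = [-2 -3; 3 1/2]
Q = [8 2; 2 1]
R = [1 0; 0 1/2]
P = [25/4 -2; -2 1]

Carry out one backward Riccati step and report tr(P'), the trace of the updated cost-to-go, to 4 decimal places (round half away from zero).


9.7765

BᵀP = [-18.5000 7.0000; -19.7500 6.5000]
S = R + BᵀPB = [1 0; 0 1/2] + [58.0000 59.0000; 59.0000 62.5000] = [59.0000 59.0000; 59.0000 63.0000]
BᵀPA = [52.0000 -7.0000; 56.0000 -6.5000]
K = S⁻¹·BᵀPA = [-0.1186 -0.2436; 1.0000 0.1250]
A−BK = [-0.2373 -0.1123; -0.6441 -0.3316]
AᵀP(A−BK) = [0.6695 0.1695; 0.1695 0.1070]
P' = Q + AᵀP(A−BK) = [8.6695 2.1695; 2.1695 1.1070]
tr(P') = 9.7765


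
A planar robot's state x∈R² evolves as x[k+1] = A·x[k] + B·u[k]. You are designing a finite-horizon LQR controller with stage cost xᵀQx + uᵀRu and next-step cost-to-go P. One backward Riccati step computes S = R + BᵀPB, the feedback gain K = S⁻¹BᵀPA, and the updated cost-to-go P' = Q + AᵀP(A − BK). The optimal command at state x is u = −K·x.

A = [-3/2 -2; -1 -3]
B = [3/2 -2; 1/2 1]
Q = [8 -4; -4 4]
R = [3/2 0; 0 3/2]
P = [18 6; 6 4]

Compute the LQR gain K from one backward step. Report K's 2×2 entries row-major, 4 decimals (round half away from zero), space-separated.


-1.0472 -2.2559 0.0315 -0.4961

BᵀP = [30.0000 11.0000; -30.0000 -8.0000]
S = R + BᵀPB = [3/2 0; 0 3/2] + [50.5000 -49.0000; -49.0000 52.0000] = [52.0000 -49.0000; -49.0000 53.5000]
BᵀPA = [-56.0000 -93.0000; 53.0000 84.0000]
K = S⁻¹·BᵀPA = [-1.0472 -2.2559; 0.0315 -0.4961]
A−BK = [0.1339 0.3917; -0.5079 -1.3760]
AᵀP(A−BK) = [2.1850 4.9606; 4.9606 11.8701]
P' = Q + AᵀP(A−BK) = [10.1850 0.9606; 0.9606 15.8701]
tr(P') = 26.0551


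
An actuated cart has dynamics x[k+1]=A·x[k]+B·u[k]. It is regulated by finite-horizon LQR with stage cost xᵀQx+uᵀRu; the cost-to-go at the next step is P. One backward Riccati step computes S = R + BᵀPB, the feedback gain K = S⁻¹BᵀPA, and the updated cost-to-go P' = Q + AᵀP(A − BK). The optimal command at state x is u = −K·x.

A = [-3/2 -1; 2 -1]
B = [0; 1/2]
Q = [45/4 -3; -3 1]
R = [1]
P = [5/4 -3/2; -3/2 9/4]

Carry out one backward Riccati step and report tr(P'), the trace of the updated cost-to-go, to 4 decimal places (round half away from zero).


26.1825

BᵀP = [-0.7500 1.1250]
S = R + BᵀPB = [1] + [0.5625] = [1.5625]
BᵀPA = [3.3750 -0.3750]
K = S⁻¹·BᵀPA = [2.1600 -0.2400]
A−BK = [-1.5000 -1.0000; 0.9200 -0.8800]
AᵀP(A−BK) = [13.5225 -1.0650; -1.0650 0.4100]
P' = Q + AᵀP(A−BK) = [24.7725 -4.0650; -4.0650 1.4100]
tr(P') = 26.1825


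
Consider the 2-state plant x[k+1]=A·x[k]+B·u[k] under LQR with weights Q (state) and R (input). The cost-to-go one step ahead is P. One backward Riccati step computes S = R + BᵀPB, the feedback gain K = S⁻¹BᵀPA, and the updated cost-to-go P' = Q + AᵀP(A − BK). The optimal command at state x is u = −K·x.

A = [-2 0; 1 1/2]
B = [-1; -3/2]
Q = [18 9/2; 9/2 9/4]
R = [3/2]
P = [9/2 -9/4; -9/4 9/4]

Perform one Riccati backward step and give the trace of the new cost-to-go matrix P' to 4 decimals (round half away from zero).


BᵀP = [-1.1250 -1.1250]
S = R + BᵀPB = [3/2] + [2.8125] = [4.3125]
BᵀPA = [1.1250 -0.5625]
K = S⁻¹·BᵀPA = [0.2609 -0.1304]
A−BK = [-1.7391 -0.1304; 1.3913 0.3043]
AᵀP(A−BK) = [28.9565 3.5217; 3.5217 0.4891]
P' = Q + AᵀP(A−BK) = [46.9565 8.0217; 8.0217 2.7391]
tr(P') = 49.6957

49.6957


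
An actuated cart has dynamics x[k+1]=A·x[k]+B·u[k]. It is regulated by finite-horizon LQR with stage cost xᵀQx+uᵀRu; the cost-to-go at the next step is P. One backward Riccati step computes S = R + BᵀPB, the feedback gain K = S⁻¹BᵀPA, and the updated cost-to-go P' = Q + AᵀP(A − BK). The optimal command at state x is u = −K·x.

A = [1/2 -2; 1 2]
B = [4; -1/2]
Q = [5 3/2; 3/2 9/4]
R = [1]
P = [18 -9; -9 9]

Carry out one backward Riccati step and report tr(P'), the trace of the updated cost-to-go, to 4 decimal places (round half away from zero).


24.4129

BᵀP = [76.5000 -40.5000]
S = R + BᵀPB = [1] + [326.2500] = [327.2500]
BᵀPA = [-2.2500 -234.0000]
K = S⁻¹·BᵀPA = [-0.0069 -0.7150]
A−BK = [0.5275 0.8602; 0.9966 1.6425]
AᵀP(A−BK) = [4.4845 7.3911; 7.3911 12.6784]
P' = Q + AᵀP(A−BK) = [9.4845 8.8911; 8.8911 14.9284]
tr(P') = 24.4129


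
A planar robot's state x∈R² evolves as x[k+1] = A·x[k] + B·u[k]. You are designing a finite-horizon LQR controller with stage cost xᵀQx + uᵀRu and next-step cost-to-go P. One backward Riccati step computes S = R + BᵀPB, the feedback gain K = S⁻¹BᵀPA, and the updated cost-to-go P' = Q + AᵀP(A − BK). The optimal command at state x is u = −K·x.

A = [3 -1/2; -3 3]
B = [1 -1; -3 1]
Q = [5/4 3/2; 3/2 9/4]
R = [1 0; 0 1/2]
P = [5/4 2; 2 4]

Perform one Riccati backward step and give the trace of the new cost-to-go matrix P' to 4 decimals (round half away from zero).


6.0119

BᵀP = [-4.7500 -10.0000; 0.7500 2.0000]
S = R + BᵀPB = [1 0; 0 1/2] + [25.2500 -5.2500; -5.2500 1.2500] = [26.2500 -5.2500; -5.2500 1.7500]
BᵀPA = [15.7500 -27.6250; -3.7500 5.6250]
K = S⁻¹·BᵀPA = [0.4286 -1.0238; -0.8571 0.1429]
A−BK = [1.7143 0.6667; -0.8571 -0.2143]
AᵀP(A−BK) = [1.2857 -0.2143; -0.2143 1.2262]
P' = Q + AᵀP(A−BK) = [2.5357 1.2857; 1.2857 3.4762]
tr(P') = 6.0119


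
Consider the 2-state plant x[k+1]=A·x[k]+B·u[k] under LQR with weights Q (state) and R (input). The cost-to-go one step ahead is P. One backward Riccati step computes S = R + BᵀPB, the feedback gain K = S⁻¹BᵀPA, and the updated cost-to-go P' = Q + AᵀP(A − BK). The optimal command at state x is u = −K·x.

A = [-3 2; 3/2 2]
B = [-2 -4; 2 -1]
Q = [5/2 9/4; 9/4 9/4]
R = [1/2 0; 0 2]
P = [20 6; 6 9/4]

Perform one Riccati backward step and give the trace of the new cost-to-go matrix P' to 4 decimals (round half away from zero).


BᵀP = [-28.0000 -7.5000; -86.0000 -26.2500]
S = R + BᵀPB = [1/2 0; 0 2] + [41.0000 119.5000; 119.5000 370.2500] = [41.5000 119.5000; 119.5000 372.2500]
BᵀPA = [72.7500 -71.0000; 218.6250 -224.5000]
K = S⁻¹·BᵀPA = [0.8180 0.3407; 0.3247 -0.7125]
A−BK = [-0.0652 -0.1684; 0.1888 0.6061]
AᵀP(A−BK) = [0.5629 -0.2742; -0.2742 1.2422]
P' = Q + AᵀP(A−BK) = [3.0629 1.9758; 1.9758 3.4922]
tr(P') = 6.5551

6.5551


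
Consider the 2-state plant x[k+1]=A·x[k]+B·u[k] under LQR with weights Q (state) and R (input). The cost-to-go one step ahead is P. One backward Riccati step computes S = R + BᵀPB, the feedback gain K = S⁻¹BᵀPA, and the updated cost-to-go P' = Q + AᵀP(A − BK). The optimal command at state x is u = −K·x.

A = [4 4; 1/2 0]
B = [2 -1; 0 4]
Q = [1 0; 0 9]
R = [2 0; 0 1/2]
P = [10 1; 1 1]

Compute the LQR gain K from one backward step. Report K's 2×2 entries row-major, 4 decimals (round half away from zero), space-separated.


1.9408 1.8831 0.0427 -0.0758

BᵀP = [20.0000 2.0000; -6.0000 3.0000]
S = R + BᵀPB = [2 0; 0 1/2] + [40.0000 -12.0000; -12.0000 18.0000] = [42.0000 -12.0000; -12.0000 18.5000]
BᵀPA = [81.0000 80.0000; -22.5000 -24.0000]
K = S⁻¹·BᵀPA = [1.9408 1.8831; 0.0427 -0.0758]
A−BK = [0.1611 0.1580; 0.3294 0.3033]
AᵀP(A−BK) = [8.0083 7.7630; 7.7630 7.5324]
P' = Q + AᵀP(A−BK) = [9.0083 7.7630; 7.7630 16.5324]
tr(P') = 25.5407


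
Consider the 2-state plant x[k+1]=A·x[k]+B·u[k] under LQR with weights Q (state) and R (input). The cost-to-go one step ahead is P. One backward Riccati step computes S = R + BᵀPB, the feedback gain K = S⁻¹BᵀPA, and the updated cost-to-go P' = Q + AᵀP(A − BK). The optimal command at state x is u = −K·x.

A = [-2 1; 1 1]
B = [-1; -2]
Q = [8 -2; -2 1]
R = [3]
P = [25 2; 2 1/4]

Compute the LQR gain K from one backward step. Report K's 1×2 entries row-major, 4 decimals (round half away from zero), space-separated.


1.5000 -0.8514

BᵀP = [-29.0000 -2.5000]
S = R + BᵀPB = [3] + [34.0000] = [37.0000]
BᵀPA = [55.5000 -31.5000]
K = S⁻¹·BᵀPA = [1.5000 -0.8514]
A−BK = [-0.5000 0.1486; 4.0000 -0.7027]
AᵀP(A−BK) = [9.0000 -4.5000; -4.5000 2.4324]
P' = Q + AᵀP(A−BK) = [17.0000 -6.5000; -6.5000 3.4324]
tr(P') = 20.4324


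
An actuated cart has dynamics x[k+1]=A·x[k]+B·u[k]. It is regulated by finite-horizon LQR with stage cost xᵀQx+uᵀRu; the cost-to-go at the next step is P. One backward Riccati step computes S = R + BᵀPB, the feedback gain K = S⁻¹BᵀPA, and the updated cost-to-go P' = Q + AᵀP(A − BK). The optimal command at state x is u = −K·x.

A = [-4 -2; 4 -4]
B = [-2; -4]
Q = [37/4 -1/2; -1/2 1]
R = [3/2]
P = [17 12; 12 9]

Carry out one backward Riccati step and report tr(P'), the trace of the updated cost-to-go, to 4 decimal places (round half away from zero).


24.6470

BᵀP = [-82.0000 -60.0000]
S = R + BᵀPB = [3/2] + [404.0000] = [405.5000]
BᵀPA = [88.0000 404.0000]
K = S⁻¹·BᵀPA = [0.2170 0.9963]
A−BK = [-3.5660 -0.0074; 4.8681 -0.0148]
AᵀP(A−BK) = [12.9026 0.3255; 0.3255 1.4945]
P' = Q + AᵀP(A−BK) = [22.1526 -0.1745; -0.1745 2.4945]
tr(P') = 24.6470


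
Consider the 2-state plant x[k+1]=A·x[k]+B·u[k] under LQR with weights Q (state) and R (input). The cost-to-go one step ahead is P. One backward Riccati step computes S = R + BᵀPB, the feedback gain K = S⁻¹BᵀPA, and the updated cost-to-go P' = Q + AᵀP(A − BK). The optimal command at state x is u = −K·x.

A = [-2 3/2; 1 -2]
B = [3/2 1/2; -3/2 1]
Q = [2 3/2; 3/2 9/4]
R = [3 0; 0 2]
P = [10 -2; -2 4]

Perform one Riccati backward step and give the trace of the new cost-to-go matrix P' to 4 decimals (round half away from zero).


11.9158

BᵀP = [18.0000 -9.0000; 3.0000 3.0000]
S = R + BᵀPB = [3 0; 0 2] + [40.5000 0.0000; 0.0000 4.5000] = [43.5000 0.0000; 0.0000 6.5000]
BᵀPA = [-45.0000 45.0000; -3.0000 -1.5000]
K = S⁻¹·BᵀPA = [-1.0345 1.0345; -0.4615 -0.2308]
A−BK = [-0.2175 0.0637; -0.0902 -0.2175]
AᵀP(A−BK) = [4.0637 -3.1406; -3.1406 3.6021]
P' = Q + AᵀP(A−BK) = [6.0637 -1.6406; -1.6406 5.8521]
tr(P') = 11.9158


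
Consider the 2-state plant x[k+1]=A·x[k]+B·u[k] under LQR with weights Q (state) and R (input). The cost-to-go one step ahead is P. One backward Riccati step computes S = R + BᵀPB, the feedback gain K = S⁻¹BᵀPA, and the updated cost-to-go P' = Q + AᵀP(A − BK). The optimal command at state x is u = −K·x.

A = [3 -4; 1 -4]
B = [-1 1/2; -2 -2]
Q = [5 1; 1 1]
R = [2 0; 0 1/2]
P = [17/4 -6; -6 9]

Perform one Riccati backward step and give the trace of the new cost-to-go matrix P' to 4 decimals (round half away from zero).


11.6275

BᵀP = [7.7500 -12.0000; 14.1250 -21.0000]
S = R + BᵀPB = [2 0; 0 1/2] + [16.2500 27.8750; 27.8750 49.0625] = [18.2500 27.8750; 27.8750 49.5625]
BᵀPA = [11.2500 17.0000; 21.3750 27.5000]
K = S⁻¹·BᵀPA = [-0.3000 0.5961; 0.6000 0.2196]
A−BK = [2.4000 -3.5137; 1.6000 -2.3686]
AᵀP(A−BK) = [1.8000 -2.4000; -2.4000 3.8275]
P' = Q + AᵀP(A−BK) = [6.8000 -1.4000; -1.4000 4.8275]
tr(P') = 11.6275


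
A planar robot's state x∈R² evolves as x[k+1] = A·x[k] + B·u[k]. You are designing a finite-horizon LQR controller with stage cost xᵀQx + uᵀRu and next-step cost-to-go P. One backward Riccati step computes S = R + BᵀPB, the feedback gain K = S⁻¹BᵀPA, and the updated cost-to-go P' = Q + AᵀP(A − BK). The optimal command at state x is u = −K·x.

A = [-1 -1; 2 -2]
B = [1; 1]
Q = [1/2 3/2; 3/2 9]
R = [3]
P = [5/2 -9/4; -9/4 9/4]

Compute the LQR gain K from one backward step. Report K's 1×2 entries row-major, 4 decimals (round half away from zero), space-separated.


BᵀP = [0.2500 0.0000]
S = R + BᵀPB = [3] + [0.2500] = [3.2500]
BᵀPA = [-0.2500 -0.2500]
K = S⁻¹·BᵀPA = [-0.0769 -0.0769]
A−BK = [-0.9231 -0.9231; 2.0769 -1.9231]
AᵀP(A−BK) = [20.4808 -6.5192; -6.5192 2.4808]
P' = Q + AᵀP(A−BK) = [20.9808 -5.0192; -5.0192 11.4808]
tr(P') = 32.4615

-0.0769 -0.0769


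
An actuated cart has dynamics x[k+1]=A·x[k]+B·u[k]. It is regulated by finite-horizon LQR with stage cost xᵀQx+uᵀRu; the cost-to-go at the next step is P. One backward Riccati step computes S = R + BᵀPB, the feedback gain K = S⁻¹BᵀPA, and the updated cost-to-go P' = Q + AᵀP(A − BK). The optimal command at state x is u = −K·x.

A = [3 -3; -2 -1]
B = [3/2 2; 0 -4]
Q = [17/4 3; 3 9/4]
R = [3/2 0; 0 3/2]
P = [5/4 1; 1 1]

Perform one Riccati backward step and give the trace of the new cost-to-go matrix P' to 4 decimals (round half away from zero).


13.0347

BᵀP = [1.8750 1.5000; -1.5000 -2.0000]
S = R + BᵀPB = [3/2 0; 0 3/2] + [2.8125 -2.2500; -2.2500 5.0000] = [4.3125 -2.2500; -2.2500 6.5000]
BᵀPA = [2.6250 -7.1250; -0.5000 6.5000]
K = S⁻¹·BᵀPA = [0.6939 -1.3796; 0.1633 0.5224]
A−BK = [1.6327 -1.9755; -1.3469 1.0898]
AᵀP(A−BK) = [1.5102 -2.3673; -2.3673 5.0245]
P' = Q + AᵀP(A−BK) = [5.7602 0.6327; 0.6327 7.2745]
tr(P') = 13.0347


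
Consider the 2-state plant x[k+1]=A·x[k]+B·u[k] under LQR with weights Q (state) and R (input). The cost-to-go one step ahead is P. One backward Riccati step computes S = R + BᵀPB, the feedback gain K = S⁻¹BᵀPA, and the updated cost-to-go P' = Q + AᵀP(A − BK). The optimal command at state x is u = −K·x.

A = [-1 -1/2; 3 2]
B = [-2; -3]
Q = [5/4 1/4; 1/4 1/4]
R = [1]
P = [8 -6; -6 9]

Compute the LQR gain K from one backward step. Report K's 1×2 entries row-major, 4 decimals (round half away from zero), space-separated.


BᵀP = [2.0000 -15.0000]
S = R + BᵀPB = [1] + [41.0000] = [42.0000]
BᵀPA = [-47.0000 -31.0000]
K = S⁻¹·BᵀPA = [-1.1190 -0.7381]
A−BK = [-3.2381 -1.9762; -0.3571 -0.2143]
AᵀP(A−BK) = [72.4048 44.3095; 44.3095 27.1190]
P' = Q + AᵀP(A−BK) = [73.6548 44.5595; 44.5595 27.3690]
tr(P') = 101.0238

-1.1190 -0.7381


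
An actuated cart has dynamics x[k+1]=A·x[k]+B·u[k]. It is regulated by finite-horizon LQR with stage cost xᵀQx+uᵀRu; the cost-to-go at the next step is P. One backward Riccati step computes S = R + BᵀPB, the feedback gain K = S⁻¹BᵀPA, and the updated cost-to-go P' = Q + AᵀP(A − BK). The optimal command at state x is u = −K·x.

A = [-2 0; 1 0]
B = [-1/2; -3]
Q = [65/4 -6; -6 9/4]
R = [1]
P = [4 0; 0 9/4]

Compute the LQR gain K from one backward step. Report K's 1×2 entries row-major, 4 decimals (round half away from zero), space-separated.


BᵀP = [-2.0000 -6.7500]
S = R + BᵀPB = [1] + [21.2500] = [22.2500]
BᵀPA = [-2.7500 0.0000]
K = S⁻¹·BᵀPA = [-0.1236 0.0000]
A−BK = [-2.0618 0.0000; 0.6292 0.0000]
AᵀP(A−BK) = [17.9101 0.0000; 0.0000 0.0000]
P' = Q + AᵀP(A−BK) = [34.1601 -6.0000; -6.0000 2.2500]
tr(P') = 36.4101

-0.1236 0.0000


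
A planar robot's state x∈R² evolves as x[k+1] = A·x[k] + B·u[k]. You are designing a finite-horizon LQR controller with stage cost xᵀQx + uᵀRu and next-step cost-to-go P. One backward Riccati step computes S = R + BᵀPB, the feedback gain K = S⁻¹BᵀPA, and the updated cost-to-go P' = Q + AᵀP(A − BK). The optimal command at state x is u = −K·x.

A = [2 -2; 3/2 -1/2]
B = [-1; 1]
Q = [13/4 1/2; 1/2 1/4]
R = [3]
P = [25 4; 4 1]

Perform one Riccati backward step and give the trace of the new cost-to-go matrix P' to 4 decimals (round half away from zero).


44.9286

BᵀP = [-21.0000 -3.0000]
S = R + BᵀPB = [3] + [18.0000] = [21.0000]
BᵀPA = [-46.5000 43.5000]
K = S⁻¹·BᵀPA = [-2.2143 2.0714]
A−BK = [-0.2143 0.0714; 3.7143 -2.5714]
AᵀP(A−BK) = [23.2857 -20.4286; -20.4286 18.1429]
P' = Q + AᵀP(A−BK) = [26.5357 -19.9286; -19.9286 18.3929]
tr(P') = 44.9286


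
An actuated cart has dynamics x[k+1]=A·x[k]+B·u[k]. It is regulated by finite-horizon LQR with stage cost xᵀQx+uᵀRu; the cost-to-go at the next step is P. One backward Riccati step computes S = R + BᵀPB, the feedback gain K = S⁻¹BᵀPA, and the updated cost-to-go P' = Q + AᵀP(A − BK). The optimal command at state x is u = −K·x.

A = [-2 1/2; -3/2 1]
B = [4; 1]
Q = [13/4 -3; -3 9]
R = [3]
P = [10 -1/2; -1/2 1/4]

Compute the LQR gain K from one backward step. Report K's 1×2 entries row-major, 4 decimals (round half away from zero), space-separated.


-0.4796 0.1130

BᵀP = [39.5000 -1.7500]
S = R + BᵀPB = [3] + [156.2500] = [159.2500]
BᵀPA = [-76.3750 18.0000]
K = S⁻¹·BᵀPA = [-0.4796 0.1130]
A−BK = [-0.0816 0.0479; -1.0204 0.8870]
AᵀP(A−BK) = [0.9337 -0.3673; -0.3673 0.2155]
P' = Q + AᵀP(A−BK) = [4.1837 -3.3673; -3.3673 9.2155]
tr(P') = 13.3991


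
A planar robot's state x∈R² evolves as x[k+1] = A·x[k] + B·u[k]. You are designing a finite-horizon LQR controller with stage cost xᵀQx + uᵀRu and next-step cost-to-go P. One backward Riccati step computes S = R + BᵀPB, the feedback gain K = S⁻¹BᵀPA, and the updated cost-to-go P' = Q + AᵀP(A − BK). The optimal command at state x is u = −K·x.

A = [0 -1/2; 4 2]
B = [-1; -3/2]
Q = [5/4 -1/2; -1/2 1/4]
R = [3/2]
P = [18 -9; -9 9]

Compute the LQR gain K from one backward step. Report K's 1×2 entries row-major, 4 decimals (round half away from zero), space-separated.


BᵀP = [-4.5000 -4.5000]
S = R + BᵀPB = [3/2] + [11.2500] = [12.7500]
BᵀPA = [-18.0000 -6.7500]
K = S⁻¹·BᵀPA = [-1.4118 -0.5294]
A−BK = [-1.4118 -1.0294; 1.8824 1.2059]
AᵀP(A−BK) = [118.5882 80.4706; 80.4706 54.9265]
P' = Q + AᵀP(A−BK) = [119.8382 79.9706; 79.9706 55.1765]
tr(P') = 175.0147

-1.4118 -0.5294


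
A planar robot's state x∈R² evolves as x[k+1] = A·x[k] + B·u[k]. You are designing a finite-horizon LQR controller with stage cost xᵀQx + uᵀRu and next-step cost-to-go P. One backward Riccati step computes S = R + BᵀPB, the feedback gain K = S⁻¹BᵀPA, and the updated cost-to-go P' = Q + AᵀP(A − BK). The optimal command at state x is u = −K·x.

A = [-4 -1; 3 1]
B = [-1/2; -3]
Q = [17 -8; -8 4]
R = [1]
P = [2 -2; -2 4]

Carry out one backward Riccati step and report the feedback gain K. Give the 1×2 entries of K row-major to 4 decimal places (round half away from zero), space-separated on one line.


-1.6825 -0.5079

BᵀP = [5.0000 -11.0000]
S = R + BᵀPB = [1] + [30.5000] = [31.5000]
BᵀPA = [-53.0000 -16.0000]
K = S⁻¹·BᵀPA = [-1.6825 -0.5079]
A−BK = [-4.8413 -1.2540; -2.0476 -0.5238]
AᵀP(A−BK) = [26.8254 7.0794; 7.0794 1.8730]
P' = Q + AᵀP(A−BK) = [43.8254 -0.9206; -0.9206 5.8730]
tr(P') = 49.6984


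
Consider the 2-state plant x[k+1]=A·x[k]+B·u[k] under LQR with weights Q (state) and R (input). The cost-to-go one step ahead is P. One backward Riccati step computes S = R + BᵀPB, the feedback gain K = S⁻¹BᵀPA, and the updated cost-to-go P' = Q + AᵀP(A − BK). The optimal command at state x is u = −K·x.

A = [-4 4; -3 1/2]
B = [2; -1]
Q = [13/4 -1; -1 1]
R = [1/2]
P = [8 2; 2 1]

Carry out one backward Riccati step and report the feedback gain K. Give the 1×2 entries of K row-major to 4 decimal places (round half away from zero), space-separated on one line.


BᵀP = [14.0000 3.0000]
S = R + BᵀPB = [1/2] + [25.0000] = [25.5000]
BᵀPA = [-65.0000 57.5000]
K = S⁻¹·BᵀPA = [-2.5490 2.2549]
A−BK = [1.0980 -0.5098; -5.5490 2.7549]
AᵀP(A−BK) = [19.3137 -10.9314; -10.9314 6.5931]
P' = Q + AᵀP(A−BK) = [22.5637 -11.9314; -11.9314 7.5931]
tr(P') = 30.1569

-2.5490 2.2549


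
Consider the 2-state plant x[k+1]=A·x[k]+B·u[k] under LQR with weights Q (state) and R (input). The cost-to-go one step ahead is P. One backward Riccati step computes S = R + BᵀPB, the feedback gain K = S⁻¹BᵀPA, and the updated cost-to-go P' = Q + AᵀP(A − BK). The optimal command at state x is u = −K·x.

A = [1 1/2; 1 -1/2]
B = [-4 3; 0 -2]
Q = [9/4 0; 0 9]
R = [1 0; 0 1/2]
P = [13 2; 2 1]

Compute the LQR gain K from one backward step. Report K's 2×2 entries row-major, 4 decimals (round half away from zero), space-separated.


-0.5016 0.0322 -0.3203 0.2051

BᵀP = [-52.0000 -8.0000; 35.0000 4.0000]
S = R + BᵀPB = [1 0; 0 1/2] + [208.0000 -140.0000; -140.0000 97.0000] = [209.0000 -140.0000; -140.0000 97.5000]
BᵀPA = [-60.0000 -22.0000; 39.0000 15.5000]
K = S⁻¹·BᵀPA = [-0.5016 0.0322; -0.3203 0.2051]
A−BK = [-0.0457 0.0132; 0.3595 -0.0897]
AᵀP(A−BK) = [0.3936 -0.0714; -0.0714 0.0277]
P' = Q + AᵀP(A−BK) = [2.6436 -0.0714; -0.0714 9.0277]
tr(P') = 11.6712


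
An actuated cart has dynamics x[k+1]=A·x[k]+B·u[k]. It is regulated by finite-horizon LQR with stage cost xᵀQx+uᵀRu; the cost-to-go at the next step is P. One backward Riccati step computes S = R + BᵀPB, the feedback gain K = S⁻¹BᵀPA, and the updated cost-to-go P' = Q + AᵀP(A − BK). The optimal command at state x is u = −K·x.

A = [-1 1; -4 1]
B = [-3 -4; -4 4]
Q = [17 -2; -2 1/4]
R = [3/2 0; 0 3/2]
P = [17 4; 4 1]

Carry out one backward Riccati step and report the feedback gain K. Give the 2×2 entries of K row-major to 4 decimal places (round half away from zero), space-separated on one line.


0.5313 -0.2448 -0.0520 -0.0871

BᵀP = [-67.0000 -16.0000; -52.0000 -12.0000]
S = R + BᵀPB = [3/2 0; 0 3/2] + [265.0000 204.0000; 204.0000 160.0000] = [266.5000 204.0000; 204.0000 161.5000]
BᵀPA = [131.0000 -83.0000; 100.0000 -64.0000]
K = S⁻¹·BᵀPA = [0.5313 -0.2448; -0.0520 -0.0871]
A−BK = [0.3861 -0.0827; -1.6667 0.3693]
AᵀP(A−BK) = [0.5916 -0.2249; -0.2249 0.1096]
P' = Q + AᵀP(A−BK) = [17.5916 -2.2249; -2.2249 0.3596]
tr(P') = 17.9511


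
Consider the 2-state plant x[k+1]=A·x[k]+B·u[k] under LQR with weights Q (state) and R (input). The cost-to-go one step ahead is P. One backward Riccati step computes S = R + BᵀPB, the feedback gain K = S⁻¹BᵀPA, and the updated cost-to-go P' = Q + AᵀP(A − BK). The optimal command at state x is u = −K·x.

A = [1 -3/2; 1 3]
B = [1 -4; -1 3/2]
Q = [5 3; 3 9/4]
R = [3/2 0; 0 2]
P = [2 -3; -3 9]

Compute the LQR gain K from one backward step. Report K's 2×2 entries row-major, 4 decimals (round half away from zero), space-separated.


BᵀP = [5.0000 -12.0000; -12.5000 25.5000]
S = R + BᵀPB = [3/2 0; 0 2] + [17.0000 -38.0000; -38.0000 88.2500] = [18.5000 -38.0000; -38.0000 90.2500]
BᵀPA = [-7.0000 -43.5000; 13.0000 95.2500]
K = S⁻¹·BᵀPA = [-0.6105 -1.3579; -0.1130 0.4837]
A−BK = [1.1584 1.7925; 0.5590 0.9166]
AᵀP(A−BK) = [2.1956 3.7072; 3.7072 7.3633]
P' = Q + AᵀP(A−BK) = [7.1956 6.7072; 6.7072 9.6133]
tr(P') = 16.8089

-0.6105 -1.3579 -0.1130 0.4837


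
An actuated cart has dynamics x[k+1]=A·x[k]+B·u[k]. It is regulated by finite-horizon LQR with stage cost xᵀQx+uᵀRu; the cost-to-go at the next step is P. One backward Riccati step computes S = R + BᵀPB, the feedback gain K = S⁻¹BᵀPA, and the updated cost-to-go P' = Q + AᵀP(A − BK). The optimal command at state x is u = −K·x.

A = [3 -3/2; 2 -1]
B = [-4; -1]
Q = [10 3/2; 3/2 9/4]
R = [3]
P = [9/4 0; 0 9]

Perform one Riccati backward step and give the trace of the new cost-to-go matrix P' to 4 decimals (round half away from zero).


29.8281

BᵀP = [-9.0000 -9.0000]
S = R + BᵀPB = [3] + [45.0000] = [48.0000]
BᵀPA = [-45.0000 22.5000]
K = S⁻¹·BᵀPA = [-0.9375 0.4688]
A−BK = [-0.7500 0.3750; 1.0625 -0.5313]
AᵀP(A−BK) = [14.0625 -7.0313; -7.0313 3.5156]
P' = Q + AᵀP(A−BK) = [24.0625 -5.5313; -5.5313 5.7656]
tr(P') = 29.8281


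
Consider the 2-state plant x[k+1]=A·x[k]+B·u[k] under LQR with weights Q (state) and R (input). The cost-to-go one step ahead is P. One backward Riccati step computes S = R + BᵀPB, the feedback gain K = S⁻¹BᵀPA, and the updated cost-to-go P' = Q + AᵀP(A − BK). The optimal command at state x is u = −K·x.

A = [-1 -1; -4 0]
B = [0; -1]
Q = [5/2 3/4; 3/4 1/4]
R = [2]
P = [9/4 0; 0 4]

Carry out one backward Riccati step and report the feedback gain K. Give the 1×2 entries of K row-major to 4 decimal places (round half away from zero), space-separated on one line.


2.6667 0.0000

BᵀP = [0.0000 -4.0000]
S = R + BᵀPB = [2] + [4.0000] = [6.0000]
BᵀPA = [16.0000 0.0000]
K = S⁻¹·BᵀPA = [2.6667 0.0000]
A−BK = [-1.0000 -1.0000; -1.3333 0.0000]
AᵀP(A−BK) = [23.5833 2.2500; 2.2500 2.2500]
P' = Q + AᵀP(A−BK) = [26.0833 3.0000; 3.0000 2.5000]
tr(P') = 28.5833


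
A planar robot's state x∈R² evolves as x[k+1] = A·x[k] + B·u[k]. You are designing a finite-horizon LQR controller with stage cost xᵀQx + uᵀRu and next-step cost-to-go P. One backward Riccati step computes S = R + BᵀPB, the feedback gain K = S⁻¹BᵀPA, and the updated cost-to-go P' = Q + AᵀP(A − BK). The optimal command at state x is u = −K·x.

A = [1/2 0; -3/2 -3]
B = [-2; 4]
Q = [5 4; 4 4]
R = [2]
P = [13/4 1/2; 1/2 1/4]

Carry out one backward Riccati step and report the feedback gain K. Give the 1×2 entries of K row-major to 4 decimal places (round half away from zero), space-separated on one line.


BᵀP = [-4.5000 0.0000]
S = R + BᵀPB = [2] + [9.0000] = [11.0000]
BᵀPA = [-2.2500 0.0000]
K = S⁻¹·BᵀPA = [-0.2045 0.0000]
A−BK = [0.0909 0.0000; -0.6818 -3.0000]
AᵀP(A−BK) = [0.1648 0.3750; 0.3750 2.2500]
P' = Q + AᵀP(A−BK) = [5.1648 4.3750; 4.3750 6.2500]
tr(P') = 11.4148

-0.2045 0.0000


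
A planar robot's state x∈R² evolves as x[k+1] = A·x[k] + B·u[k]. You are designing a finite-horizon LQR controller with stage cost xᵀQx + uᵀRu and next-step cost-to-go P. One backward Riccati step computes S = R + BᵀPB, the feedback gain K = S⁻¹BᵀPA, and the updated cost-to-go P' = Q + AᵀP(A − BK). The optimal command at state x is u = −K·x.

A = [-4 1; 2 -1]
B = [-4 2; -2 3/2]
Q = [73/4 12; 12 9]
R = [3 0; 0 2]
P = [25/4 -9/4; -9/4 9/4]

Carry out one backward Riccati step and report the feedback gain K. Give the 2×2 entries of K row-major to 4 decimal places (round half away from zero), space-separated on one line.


BᵀP = [-20.5000 4.5000; 9.1250 -1.1250]
S = R + BᵀPB = [3 0; 0 2] + [73.0000 -34.2500; -34.2500 16.5625] = [76.0000 -34.2500; -34.2500 18.5625]
BᵀPA = [91.0000 -25.0000; -38.7500 10.2500]
K = S⁻¹·BᵀPA = [1.5230 -0.4754; 0.7226 -0.3250]
A−BK = [0.6469 -0.2516; 3.9621 -1.4633]
AᵀP(A−BK) = [34.4065 -12.3313; -12.3313 4.4460]
P' = Q + AᵀP(A−BK) = [52.6565 -0.3313; -0.3313 13.4460]
tr(P') = 66.1025

1.5230 -0.4754 0.7226 -0.3250


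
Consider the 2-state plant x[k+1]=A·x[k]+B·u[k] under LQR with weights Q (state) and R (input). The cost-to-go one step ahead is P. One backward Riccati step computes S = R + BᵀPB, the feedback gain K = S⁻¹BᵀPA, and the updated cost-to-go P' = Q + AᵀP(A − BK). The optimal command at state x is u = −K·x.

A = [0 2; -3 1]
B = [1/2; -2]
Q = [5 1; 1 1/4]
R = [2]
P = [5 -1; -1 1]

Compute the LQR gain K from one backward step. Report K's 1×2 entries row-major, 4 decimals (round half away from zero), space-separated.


0.8108 0.7027

BᵀP = [4.5000 -2.5000]
S = R + BᵀPB = [2] + [7.2500] = [9.2500]
BᵀPA = [7.5000 6.5000]
K = S⁻¹·BᵀPA = [0.8108 0.7027]
A−BK = [-0.4054 1.6486; -1.3784 2.4054]
AᵀP(A−BK) = [2.9189 -2.2703; -2.2703 12.4324]
P' = Q + AᵀP(A−BK) = [7.9189 -1.2703; -1.2703 12.6824]
tr(P') = 20.6014


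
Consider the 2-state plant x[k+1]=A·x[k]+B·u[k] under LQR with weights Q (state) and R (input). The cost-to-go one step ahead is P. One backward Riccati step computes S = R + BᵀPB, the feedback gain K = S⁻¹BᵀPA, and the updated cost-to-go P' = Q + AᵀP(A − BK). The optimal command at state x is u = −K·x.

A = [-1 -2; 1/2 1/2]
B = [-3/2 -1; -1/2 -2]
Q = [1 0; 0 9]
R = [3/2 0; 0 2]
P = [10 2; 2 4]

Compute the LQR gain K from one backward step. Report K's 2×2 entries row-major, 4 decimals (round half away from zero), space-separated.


0.7590 1.3976 -0.2982 -0.3705

BᵀP = [-16.0000 -5.0000; -14.0000 -10.0000]
S = R + BᵀPB = [3/2 0; 0 2] + [26.5000 26.0000; 26.0000 34.0000] = [28.0000 26.0000; 26.0000 36.0000]
BᵀPA = [13.5000 29.5000; 9.0000 23.0000]
K = S⁻¹·BᵀPA = [0.7590 1.3976; -0.2982 -0.3705]
A−BK = [-0.1596 -0.2741; 0.2831 0.4578]
AᵀP(A−BK) = [1.4367 2.4669; 2.4669 4.2922]
P' = Q + AᵀP(A−BK) = [2.4367 2.4669; 2.4669 13.2922]
tr(P') = 15.7289


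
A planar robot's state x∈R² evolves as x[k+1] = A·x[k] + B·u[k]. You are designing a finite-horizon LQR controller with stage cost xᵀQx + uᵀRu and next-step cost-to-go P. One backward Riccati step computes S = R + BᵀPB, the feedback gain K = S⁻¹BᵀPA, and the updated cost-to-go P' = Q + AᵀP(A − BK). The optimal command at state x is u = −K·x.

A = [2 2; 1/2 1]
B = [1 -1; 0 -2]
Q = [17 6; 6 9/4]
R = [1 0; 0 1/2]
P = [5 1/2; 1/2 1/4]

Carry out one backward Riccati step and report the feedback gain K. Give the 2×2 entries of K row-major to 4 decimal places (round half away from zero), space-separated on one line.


BᵀP = [5.0000 0.5000; -6.0000 -1.0000]
S = R + BᵀPB = [1 0; 0 1/2] + [5.0000 -6.0000; -6.0000 8.0000] = [6.0000 -6.0000; -6.0000 8.5000]
BᵀPA = [10.2500 10.5000; -12.5000 -13.0000]
K = S⁻¹·BᵀPA = [0.8083 0.7500; -0.9000 -1.0000]
A−BK = [0.2917 0.2500; -1.3000 -1.0000]
AᵀP(A−BK) = [1.5271 1.4375; 1.4375 1.3750]
P' = Q + AᵀP(A−BK) = [18.5271 7.4375; 7.4375 3.6250]
tr(P') = 22.1521

0.8083 0.7500 -0.9000 -1.0000


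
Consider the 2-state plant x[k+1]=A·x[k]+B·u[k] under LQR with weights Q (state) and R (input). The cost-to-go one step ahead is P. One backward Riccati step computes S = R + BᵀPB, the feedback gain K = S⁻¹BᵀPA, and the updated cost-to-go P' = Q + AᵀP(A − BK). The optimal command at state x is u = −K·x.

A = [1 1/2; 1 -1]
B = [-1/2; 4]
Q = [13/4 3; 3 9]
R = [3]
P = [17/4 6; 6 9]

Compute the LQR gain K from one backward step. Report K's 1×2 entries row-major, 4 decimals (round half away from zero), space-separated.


BᵀP = [21.8750 33.0000]
S = R + BᵀPB = [3] + [121.0625] = [124.0625]
BᵀPA = [54.8750 -22.0625]
K = S⁻¹·BᵀPA = [0.4423 -0.1778]
A−BK = [1.2212 0.4111; -0.7693 -0.2887]
AᵀP(A−BK) = [0.9778 -0.1164; -0.1164 0.1390]
P' = Q + AᵀP(A−BK) = [4.2278 2.8836; 2.8836 9.1390]
tr(P') = 13.3669

0.4423 -0.1778


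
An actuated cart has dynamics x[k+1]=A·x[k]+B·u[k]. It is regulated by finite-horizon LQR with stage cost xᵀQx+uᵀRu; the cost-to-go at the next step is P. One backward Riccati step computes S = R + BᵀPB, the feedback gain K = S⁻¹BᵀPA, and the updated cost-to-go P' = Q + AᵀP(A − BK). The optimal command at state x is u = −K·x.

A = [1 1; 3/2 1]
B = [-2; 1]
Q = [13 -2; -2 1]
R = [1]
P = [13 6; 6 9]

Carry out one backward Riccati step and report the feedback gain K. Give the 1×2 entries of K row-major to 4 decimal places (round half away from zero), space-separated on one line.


BᵀP = [-20.0000 -3.0000]
S = R + BᵀPB = [1] + [37.0000] = [38.0000]
BᵀPA = [-24.5000 -23.0000]
K = S⁻¹·BᵀPA = [-0.6447 -0.6053]
A−BK = [-0.2895 -0.2105; 2.1447 1.6053]
AᵀP(A−BK) = [35.4539 26.6711; 26.6711 20.0789]
P' = Q + AᵀP(A−BK) = [48.4539 24.6711; 24.6711 21.0789]
tr(P') = 69.5329

-0.6447 -0.6053


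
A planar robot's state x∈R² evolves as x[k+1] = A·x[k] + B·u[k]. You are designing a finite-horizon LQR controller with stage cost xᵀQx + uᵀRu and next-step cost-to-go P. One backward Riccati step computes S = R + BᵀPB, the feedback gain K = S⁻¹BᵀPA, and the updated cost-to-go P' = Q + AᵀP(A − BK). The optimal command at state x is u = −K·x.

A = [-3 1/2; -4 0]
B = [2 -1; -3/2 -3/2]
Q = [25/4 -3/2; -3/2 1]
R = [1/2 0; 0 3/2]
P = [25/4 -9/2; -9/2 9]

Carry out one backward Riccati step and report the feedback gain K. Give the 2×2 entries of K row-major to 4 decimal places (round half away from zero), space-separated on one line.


-0.0386 0.1609 2.4179 -0.1437

BᵀP = [19.2500 -22.5000; 0.5000 -9.0000]
S = R + BᵀPB = [1/2 0; 0 3/2] + [72.2500 14.5000; 14.5000 13.0000] = [72.7500 14.5000; 14.5000 14.5000]
BᵀPA = [32.2500 9.6250; 34.5000 0.2500]
K = S⁻¹·BᵀPA = [-0.0386 0.1609; 2.4179 -0.1437]
A−BK = [-0.5048 0.0344; -0.4310 0.0259]
AᵀP(A−BK) = [10.0769 -0.6077; -0.6077 0.0493]
P' = Q + AᵀP(A−BK) = [16.3269 -2.1077; -2.1077 1.0493]
tr(P') = 17.3762


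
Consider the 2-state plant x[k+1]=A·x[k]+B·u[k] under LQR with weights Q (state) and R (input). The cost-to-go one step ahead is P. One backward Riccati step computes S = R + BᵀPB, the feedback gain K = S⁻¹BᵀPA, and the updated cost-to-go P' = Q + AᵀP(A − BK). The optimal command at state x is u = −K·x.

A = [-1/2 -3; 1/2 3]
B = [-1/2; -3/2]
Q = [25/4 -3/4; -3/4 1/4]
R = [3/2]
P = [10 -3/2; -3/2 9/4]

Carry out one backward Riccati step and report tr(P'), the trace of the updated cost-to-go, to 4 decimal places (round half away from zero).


147.5413

BᵀP = [-2.7500 -2.6250]
S = R + BᵀPB = [3/2] + [5.3125] = [6.8125]
BᵀPA = [0.0625 0.3750]
K = S⁻¹·BᵀPA = [0.0092 0.0550]
A−BK = [-0.4954 -2.9725; 0.5138 3.0826]
AᵀP(A−BK) = [3.8119 22.8716; 22.8716 137.2294]
P' = Q + AᵀP(A−BK) = [10.0619 22.1216; 22.1216 137.4794]
tr(P') = 147.5413


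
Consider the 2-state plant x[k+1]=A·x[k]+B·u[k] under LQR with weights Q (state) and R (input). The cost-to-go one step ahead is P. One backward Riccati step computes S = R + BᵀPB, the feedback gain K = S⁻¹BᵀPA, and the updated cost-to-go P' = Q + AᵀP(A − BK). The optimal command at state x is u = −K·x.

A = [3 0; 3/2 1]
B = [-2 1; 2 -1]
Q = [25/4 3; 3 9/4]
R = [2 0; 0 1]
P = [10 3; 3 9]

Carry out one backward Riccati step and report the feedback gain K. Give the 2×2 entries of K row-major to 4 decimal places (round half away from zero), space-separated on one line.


BᵀP = [-14.0000 12.0000; 7.0000 -6.0000]
S = R + BᵀPB = [2 0; 0 1] + [52.0000 -26.0000; -26.0000 13.0000] = [54.0000 -26.0000; -26.0000 14.0000]
BᵀPA = [-24.0000 12.0000; 12.0000 -6.0000]
K = S⁻¹·BᵀPA = [-0.3000 0.1500; 0.3000 -0.1500]
A−BK = [2.1000 0.4500; 2.4000 0.5500]
AᵀP(A−BK) = [126.4500 27.9000; 27.9000 6.3000]
P' = Q + AᵀP(A−BK) = [132.7000 30.9000; 30.9000 8.5500]
tr(P') = 141.2500

-0.3000 0.1500 0.3000 -0.1500


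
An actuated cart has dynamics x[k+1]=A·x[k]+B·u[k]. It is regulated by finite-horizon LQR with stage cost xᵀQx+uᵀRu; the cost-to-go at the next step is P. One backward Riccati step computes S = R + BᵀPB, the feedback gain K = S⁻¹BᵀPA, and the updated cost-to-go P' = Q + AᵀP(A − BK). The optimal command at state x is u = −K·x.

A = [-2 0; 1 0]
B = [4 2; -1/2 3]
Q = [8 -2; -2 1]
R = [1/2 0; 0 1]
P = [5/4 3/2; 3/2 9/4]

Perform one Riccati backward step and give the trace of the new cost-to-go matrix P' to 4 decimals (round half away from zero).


9.1798

BᵀP = [4.2500 4.8750; 7.0000 9.7500]
S = R + BᵀPB = [1/2 0; 0 1] + [14.5625 23.1250; 23.1250 43.2500] = [15.0625 23.1250; 23.1250 44.2500]
BᵀPA = [-3.6250 0.0000; -4.2500 0.0000]
K = S⁻¹·BᵀPA = [-0.4715 0.0000; 0.1504 0.0000]
A−BK = [-0.4146 0.0000; 0.3131 0.0000]
AᵀP(A−BK) = [0.1798 0.0000; 0.0000 0.0000]
P' = Q + AᵀP(A−BK) = [8.1798 -2.0000; -2.0000 1.0000]
tr(P') = 9.1798


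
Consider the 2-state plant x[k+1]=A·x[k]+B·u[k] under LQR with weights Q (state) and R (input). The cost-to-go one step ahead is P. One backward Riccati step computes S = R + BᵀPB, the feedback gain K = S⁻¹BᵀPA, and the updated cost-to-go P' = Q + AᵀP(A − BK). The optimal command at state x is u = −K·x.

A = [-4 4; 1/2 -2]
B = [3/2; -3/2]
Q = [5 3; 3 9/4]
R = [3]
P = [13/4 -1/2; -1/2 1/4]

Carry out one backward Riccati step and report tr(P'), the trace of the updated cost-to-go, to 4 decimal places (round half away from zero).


35.1170

BᵀP = [5.6250 -1.1250]
S = R + BᵀPB = [3] + [10.1250] = [13.1250]
BᵀPA = [-23.0625 24.7500]
K = S⁻¹·BᵀPA = [-1.7571 1.8857]
A−BK = [-1.3643 1.1714; -2.1357 0.8286]
AᵀP(A−BK) = [13.5384 -13.7607; -13.7607 14.3286]
P' = Q + AᵀP(A−BK) = [18.5384 -10.7607; -10.7607 16.5786]
tr(P') = 35.1170


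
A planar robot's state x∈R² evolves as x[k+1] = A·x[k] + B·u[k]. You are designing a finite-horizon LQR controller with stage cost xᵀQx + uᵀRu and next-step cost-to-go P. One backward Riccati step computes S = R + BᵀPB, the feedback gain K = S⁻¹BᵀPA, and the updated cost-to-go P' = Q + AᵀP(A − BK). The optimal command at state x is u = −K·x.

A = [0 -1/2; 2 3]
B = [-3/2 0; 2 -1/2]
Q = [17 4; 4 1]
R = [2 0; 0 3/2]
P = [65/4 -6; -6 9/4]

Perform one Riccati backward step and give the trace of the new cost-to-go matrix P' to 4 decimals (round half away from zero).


19.3561

BᵀP = [-36.3750 13.5000; 3.0000 -1.1250]
S = R + BᵀPB = [2 0; 0 3/2] + [81.5625 -6.7500; -6.7500 0.5625] = [83.5625 -6.7500; -6.7500 2.0625]
BᵀPA = [27.0000 58.6875; -2.2500 -4.8750]
K = S⁻¹·BᵀPA = [0.3194 0.6952; -0.0455 -0.0885]
A−BK = [0.4792 0.5427; 1.3384 1.5654]
AᵀP(A−BK) = [0.2729 0.5313; 0.5313 1.0833]
P' = Q + AᵀP(A−BK) = [17.2729 4.5313; 4.5313 2.0833]
tr(P') = 19.3561


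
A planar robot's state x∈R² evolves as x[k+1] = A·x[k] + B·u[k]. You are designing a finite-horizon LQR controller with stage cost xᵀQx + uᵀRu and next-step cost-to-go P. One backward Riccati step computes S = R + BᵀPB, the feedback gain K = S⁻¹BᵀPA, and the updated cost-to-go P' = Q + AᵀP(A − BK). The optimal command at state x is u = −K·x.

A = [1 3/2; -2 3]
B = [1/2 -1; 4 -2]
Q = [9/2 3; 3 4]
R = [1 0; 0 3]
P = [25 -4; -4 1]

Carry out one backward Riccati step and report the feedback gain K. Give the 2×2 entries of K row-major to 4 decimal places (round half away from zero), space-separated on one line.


-1.1274 0.0194 -1.3477 -1.2181

BᵀP = [-3.5000 2.0000; -17.0000 2.0000]
S = R + BᵀPB = [1 0; 0 3] + [6.2500 -0.5000; -0.5000 13.0000] = [7.2500 -0.5000; -0.5000 16.0000]
BᵀPA = [-7.5000 0.7500; -21.0000 -19.5000]
K = S⁻¹·BᵀPA = [-1.1274 0.0194; -1.3477 -1.2181]
A−BK = [0.2160 0.2721; -0.1857 0.4860]
AᵀP(A−BK) = [8.2419 6.0648; 6.0648 5.4816]
P' = Q + AᵀP(A−BK) = [12.7419 9.0648; 9.0648 9.4816]
tr(P') = 22.2235


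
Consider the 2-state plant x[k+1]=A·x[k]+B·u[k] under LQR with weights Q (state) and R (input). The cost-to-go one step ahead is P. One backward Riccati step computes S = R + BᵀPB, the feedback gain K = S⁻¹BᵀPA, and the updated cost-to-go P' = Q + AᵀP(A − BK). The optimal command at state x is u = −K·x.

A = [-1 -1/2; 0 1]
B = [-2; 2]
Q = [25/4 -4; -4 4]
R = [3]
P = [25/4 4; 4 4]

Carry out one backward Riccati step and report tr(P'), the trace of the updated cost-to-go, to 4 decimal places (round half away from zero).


BᵀP = [-4.5000 0.0000]
S = R + BᵀPB = [3] + [9.0000] = [12.0000]
BᵀPA = [4.5000 2.2500]
K = S⁻¹·BᵀPA = [0.3750 0.1875]
A−BK = [-0.2500 -0.1250; -0.7500 0.6250]
AᵀP(A−BK) = [4.5625 -1.7188; -1.7188 1.1406]
P' = Q + AᵀP(A−BK) = [10.8125 -5.7188; -5.7188 5.1406]
tr(P') = 15.9531

15.9531


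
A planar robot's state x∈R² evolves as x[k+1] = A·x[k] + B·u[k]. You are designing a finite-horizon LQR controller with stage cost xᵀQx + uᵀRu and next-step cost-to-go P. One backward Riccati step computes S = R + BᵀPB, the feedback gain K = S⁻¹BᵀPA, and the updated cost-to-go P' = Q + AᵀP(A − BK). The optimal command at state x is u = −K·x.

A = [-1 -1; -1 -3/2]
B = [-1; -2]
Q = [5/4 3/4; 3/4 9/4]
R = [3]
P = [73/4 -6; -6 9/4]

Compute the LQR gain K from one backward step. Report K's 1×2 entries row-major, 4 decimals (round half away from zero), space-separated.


BᵀP = [-6.2500 1.5000]
S = R + BᵀPB = [3] + [3.2500] = [6.2500]
BᵀPA = [4.7500 4.0000]
K = S⁻¹·BᵀPA = [0.7600 0.6400]
A−BK = [-0.2400 -0.3600; 0.5200 -0.2200]
AᵀP(A−BK) = [4.8900 3.5850; 3.5850 2.7525]
P' = Q + AᵀP(A−BK) = [6.1400 4.3350; 4.3350 5.0025]
tr(P') = 11.1425

0.7600 0.6400


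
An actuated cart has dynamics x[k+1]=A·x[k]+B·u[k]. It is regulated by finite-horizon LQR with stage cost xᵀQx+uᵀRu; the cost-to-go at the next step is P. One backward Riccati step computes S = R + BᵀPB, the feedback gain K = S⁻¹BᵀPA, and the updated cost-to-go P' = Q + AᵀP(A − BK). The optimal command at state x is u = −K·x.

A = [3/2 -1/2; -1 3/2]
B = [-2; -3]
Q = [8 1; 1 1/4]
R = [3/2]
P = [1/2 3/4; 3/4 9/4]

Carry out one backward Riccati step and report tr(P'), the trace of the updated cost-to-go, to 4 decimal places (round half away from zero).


9.5611

BᵀP = [-3.2500 -8.2500]
S = R + BᵀPB = [3/2] + [31.2500] = [32.7500]
BᵀPA = [3.3750 -10.7500]
K = S⁻¹·BᵀPA = [0.1031 -0.3282]
A−BK = [1.7061 -1.1565; -0.6908 0.5153]
AᵀP(A−BK) = [0.7772 -0.5797; -0.5797 0.5339]
P' = Q + AᵀP(A−BK) = [8.7772 0.4203; 0.4203 0.7839]
tr(P') = 9.5611
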